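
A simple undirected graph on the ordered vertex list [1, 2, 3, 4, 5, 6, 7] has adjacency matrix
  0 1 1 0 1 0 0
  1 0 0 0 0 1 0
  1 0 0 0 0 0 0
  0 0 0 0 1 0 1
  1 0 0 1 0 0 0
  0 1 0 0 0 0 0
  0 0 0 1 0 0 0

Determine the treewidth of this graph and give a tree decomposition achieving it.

Every bag has size at most 2, so the width is 2 − 1 = 1 and tw(G) ≤ 1. G has an edge, so its treewidth is at least 1. Therefore the treewidth is 1.

Treewidth 1.
One such decomposition:
Bags: B1 = {1, 3}  B2 = {1, 2}  B3 = {1, 5}  B4 = {4, 5}  B5 = {4, 7}  B6 = {2, 6}
Tree: B1–B2, B2–B3, B3–B4, B4–B5, B2–B6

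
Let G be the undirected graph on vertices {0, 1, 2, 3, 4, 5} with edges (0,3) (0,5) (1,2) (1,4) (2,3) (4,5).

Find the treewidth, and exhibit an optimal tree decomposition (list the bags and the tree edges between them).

Every bag has size at most 3, so the width is 3 − 1 = 2 and tw(G) ≤ 2. For the lower bound, G contains the cycle 0–3–2–1–4–5–0, so G is not a forest; only forests have treewidth ≤ 1, hence tw(G) ≥ 2. Therefore the treewidth is 2.

Treewidth 2.
One optimal decomposition is:
Bags: B1 = {0, 2, 3}  B2 = {0, 1, 2}  B3 = {0, 1, 4}  B4 = {0, 4, 5}
Tree: B1–B2, B2–B3, B3–B4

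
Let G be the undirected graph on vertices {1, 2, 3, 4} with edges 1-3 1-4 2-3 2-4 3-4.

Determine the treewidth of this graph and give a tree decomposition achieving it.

Every bag has size at most 3, so the width is 3 − 1 = 2 and tw(G) ≤ 2. For the lower bound, the 3 vertices {1, 3, 4} are pairwise adjacent, and any tree decomposition puts a clique entirely inside one bag — forcing width ≥ 2. Combining the bounds, tw(G) = 2.

Treewidth 2.
Bags: B1 = {2, 3, 4}  B2 = {1, 3, 4}
Tree: B1–B2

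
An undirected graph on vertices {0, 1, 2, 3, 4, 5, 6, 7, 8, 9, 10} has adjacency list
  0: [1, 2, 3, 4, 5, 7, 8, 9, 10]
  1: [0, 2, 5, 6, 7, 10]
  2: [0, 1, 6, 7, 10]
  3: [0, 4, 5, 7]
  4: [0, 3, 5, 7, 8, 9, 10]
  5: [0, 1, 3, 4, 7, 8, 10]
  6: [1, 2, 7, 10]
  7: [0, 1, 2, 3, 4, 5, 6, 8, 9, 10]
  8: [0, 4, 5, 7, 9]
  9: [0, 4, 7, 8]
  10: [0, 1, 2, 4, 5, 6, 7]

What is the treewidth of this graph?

4

A width-4 tree decomposition is:
Bags: B1 = {0, 4, 5, 7, 10}  B2 = {0, 4, 5, 7, 8}  B3 = {0, 1, 5, 7, 10}  B4 = {0, 4, 7, 8, 9}  B5 = {0, 1, 2, 7, 10}  B6 = {0, 3, 4, 5, 7}  B7 = {1, 2, 6, 7, 10}
Tree: B1–B2, B1–B3, B2–B4, B3–B5, B1–B6, B5–B7
Each bag holds 5 vertices, so the decomposition has width 4, which upper-bounds the treewidth. Conversely, {0, 1, 2, 7, 10} is a clique of size 5, and the vertices of any clique must share a bag in every tree decomposition; so some bag has ≥ 5 vertices and tw(G) ≥ 4. Combining the bounds, tw(G) = 4.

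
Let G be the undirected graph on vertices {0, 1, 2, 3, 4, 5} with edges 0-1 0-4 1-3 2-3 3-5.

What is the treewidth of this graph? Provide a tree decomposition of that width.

Treewidth 1.
One optimal decomposition is:
Bags: B1 = {1, 3}  B2 = {0, 1}  B3 = {2, 3}  B4 = {3, 5}  B5 = {0, 4}
Tree: B1–B2, B1–B3, B3–B4, B2–B5

Every bag has size at most 2, so the width is 2 − 1 = 1 and tw(G) ≤ 1. Since G has at least one edge (e.g. 1–3), it is not an edgeless graph, so tw(G) ≥ 1. Combining the bounds, tw(G) = 1.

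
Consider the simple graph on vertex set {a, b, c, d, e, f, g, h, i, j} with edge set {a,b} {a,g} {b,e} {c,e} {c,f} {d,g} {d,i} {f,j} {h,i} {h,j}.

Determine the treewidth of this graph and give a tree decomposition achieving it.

Every bag has size at most 3, so the width is 3 − 1 = 2 and tw(G) ≤ 2. For the lower bound, G contains the cycle d–i–h–j–f–c–e–b–a–g–d, so G is not a forest; only forests have treewidth ≤ 1, hence tw(G) ≥ 2. Therefore the treewidth is 2.

Treewidth 2.
One optimal decomposition is:
Bags: B1 = {d, h, i}  B2 = {d, h, j}  B3 = {d, f, j}  B4 = {c, d, f}  B5 = {c, d, e}  B6 = {b, d, e}  B7 = {a, b, d}  B8 = {a, d, g}
Tree: B1–B2, B2–B3, B3–B4, B4–B5, B5–B6, B6–B7, B7–B8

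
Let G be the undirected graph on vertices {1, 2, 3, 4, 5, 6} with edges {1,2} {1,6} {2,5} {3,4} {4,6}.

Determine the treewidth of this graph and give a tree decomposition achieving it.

Every bag has size at most 2, so the width is 2 − 1 = 1 and tw(G) ≤ 1. Since G has at least one edge (e.g. 5–2), it is not an edgeless graph, so tw(G) ≥ 1. Combining the bounds, tw(G) = 1.

Treewidth 1.
One optimal decomposition is:
Bags: B1 = {2, 5}  B2 = {1, 2}  B3 = {1, 6}  B4 = {4, 6}  B5 = {3, 4}
Tree: B1–B2, B2–B3, B3–B4, B4–B5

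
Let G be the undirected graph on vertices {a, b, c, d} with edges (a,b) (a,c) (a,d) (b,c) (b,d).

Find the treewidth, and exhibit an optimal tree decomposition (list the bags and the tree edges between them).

Every bag has size at most 3, so the width is 3 − 1 = 2 and tw(G) ≤ 2. Conversely, {a, b, d} is a clique of size 3, and the vertices of any clique must share a bag in every tree decomposition; so some bag has ≥ 3 vertices and tw(G) ≥ 2. Hence tw(G) = 2 exactly.

Treewidth 2.
One optimal decomposition is:
Bags: B1 = {a, b, c}  B2 = {a, b, d}
Tree: B1–B2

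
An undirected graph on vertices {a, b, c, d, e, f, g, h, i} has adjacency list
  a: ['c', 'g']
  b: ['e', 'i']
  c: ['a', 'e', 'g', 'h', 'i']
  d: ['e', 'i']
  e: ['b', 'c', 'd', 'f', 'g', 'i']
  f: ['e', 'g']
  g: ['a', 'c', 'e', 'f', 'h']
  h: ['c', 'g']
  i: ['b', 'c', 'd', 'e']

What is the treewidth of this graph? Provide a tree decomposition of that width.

Treewidth 2.
One optimal decomposition is:
Bags: B1 = {e, f, g}  B2 = {c, e, g}  B3 = {c, g, h}  B4 = {c, e, i}  B5 = {a, c, g}  B6 = {d, e, i}  B7 = {b, e, i}
Tree: B1–B2, B2–B3, B2–B4, B2–B5, B4–B6, B4–B7

Every bag has size at most 3, so the width is 3 − 1 = 2 and tw(G) ≤ 2. Conversely, {c, e, g} is a clique of size 3, and the vertices of any clique must share a bag in every tree decomposition; so some bag has ≥ 3 vertices and tw(G) ≥ 2. The upper and lower bounds meet at 2, so that is the treewidth.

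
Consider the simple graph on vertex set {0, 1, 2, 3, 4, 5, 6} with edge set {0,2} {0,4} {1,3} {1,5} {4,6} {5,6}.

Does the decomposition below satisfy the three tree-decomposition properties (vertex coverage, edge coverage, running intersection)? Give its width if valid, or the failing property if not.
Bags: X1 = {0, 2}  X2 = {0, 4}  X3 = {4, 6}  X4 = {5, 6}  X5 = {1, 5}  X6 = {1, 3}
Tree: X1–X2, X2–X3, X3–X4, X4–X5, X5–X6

Yes; width 1.

Vertex coverage: the bags together contain {0, 1, 2, 3, 4, 5, 6}, the full vertex set. Edge coverage: each edge of G has both endpoints in at least one bag. Running intersection: for every vertex, the bags containing it form a connected subtree. All three properties hold, so this is a valid tree decomposition of width max|bag| − 1 = 1, and hence tw(G) ≤ 1.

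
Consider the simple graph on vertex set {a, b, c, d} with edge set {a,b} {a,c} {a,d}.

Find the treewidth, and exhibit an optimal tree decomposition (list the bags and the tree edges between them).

The largest bag has 2 vertices, giving width 1; this decomposition certifies tw(G) ≤ 1. Any graph with an edge has treewidth ≥ 1, and G has the edge a–b. Combining the bounds, tw(G) = 1.

Treewidth 1.
One optimal decomposition is:
Bags: B1 = {a, b}  B2 = {a, d}  B3 = {a, c}
Tree: B1–B2, B1–B3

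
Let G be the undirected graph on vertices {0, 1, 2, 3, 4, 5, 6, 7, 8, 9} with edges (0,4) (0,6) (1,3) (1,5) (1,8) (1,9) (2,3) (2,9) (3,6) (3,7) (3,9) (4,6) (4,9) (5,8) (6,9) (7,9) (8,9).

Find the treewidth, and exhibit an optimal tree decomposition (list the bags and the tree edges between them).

Every bag has size at most 3, so the width is 3 − 1 = 2 and tw(G) ≤ 2. For the lower bound, the 3 vertices {0, 4, 6} are pairwise adjacent, and any tree decomposition puts a clique entirely inside one bag — forcing width ≥ 2. Therefore the treewidth is 2.

Treewidth 2.
One optimal decomposition is:
Bags: B1 = {1, 3, 9}  B2 = {3, 6, 9}  B3 = {4, 6, 9}  B4 = {1, 8, 9}  B5 = {1, 5, 8}  B6 = {0, 4, 6}  B7 = {2, 3, 9}  B8 = {3, 7, 9}
Tree: B1–B2, B2–B3, B1–B4, B4–B5, B3–B6, B2–B7, B1–B8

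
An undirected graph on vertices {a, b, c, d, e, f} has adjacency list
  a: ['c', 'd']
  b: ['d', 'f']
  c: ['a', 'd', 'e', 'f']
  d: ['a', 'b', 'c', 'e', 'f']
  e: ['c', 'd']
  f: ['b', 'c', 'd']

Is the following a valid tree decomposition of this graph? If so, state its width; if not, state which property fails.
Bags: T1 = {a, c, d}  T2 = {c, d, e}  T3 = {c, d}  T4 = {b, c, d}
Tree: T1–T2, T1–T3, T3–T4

No — vertex f appears in no bag.

A tree decomposition must satisfy three properties: every vertex lies in some bag; for every edge, both endpoints lie together in some bag; and for every vertex, the bags containing it form a connected subtree. Here vertex f appears in no bag, so the decomposition is invalid.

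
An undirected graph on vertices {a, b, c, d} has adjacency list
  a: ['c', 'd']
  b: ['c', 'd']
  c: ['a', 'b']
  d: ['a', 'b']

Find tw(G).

2

A width-2 tree decomposition is:
Bags: B1 = {a, b, d}  B2 = {a, b, c}
Tree: B1–B2
The largest bag has 3 vertices, giving width 2; this decomposition certifies tw(G) ≤ 2. The edges a–d–b–c–a form a cycle, so G is not a tree and its treewidth is at least 2. The upper and lower bounds meet at 2, so that is the treewidth.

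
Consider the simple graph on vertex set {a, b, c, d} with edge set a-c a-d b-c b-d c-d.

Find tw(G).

A width-2 tree decomposition is:
Bags: B1 = {a, c, d}  B2 = {b, c, d}
Tree: B1–B2
The largest bag has 3 vertices, giving width 2; this decomposition certifies tw(G) ≤ 2. On the other hand G contains the 3-clique {a, c, d}. A clique must lie in a single bag of any decomposition, so no decomposition can have width below 2. Combining the bounds, tw(G) = 2.

2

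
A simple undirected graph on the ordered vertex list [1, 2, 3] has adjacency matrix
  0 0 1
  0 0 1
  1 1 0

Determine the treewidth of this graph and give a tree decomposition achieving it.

Treewidth 1.
One optimal decomposition is:
Bags: B1 = {2, 3}  B2 = {1, 3}
Tree: B1–B2

The largest bag has 2 vertices, giving width 1; this decomposition certifies tw(G) ≤ 1. G has an edge, so its treewidth is at least 1. Hence tw(G) = 1 exactly.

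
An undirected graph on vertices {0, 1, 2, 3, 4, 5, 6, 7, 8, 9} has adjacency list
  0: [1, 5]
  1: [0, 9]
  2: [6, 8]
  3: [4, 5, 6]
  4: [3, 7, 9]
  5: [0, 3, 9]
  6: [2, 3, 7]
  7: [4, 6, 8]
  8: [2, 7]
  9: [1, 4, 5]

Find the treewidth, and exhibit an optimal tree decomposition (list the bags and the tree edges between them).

Treewidth 2.
Bags: B1 = {2, 6, 8}  B2 = {6, 7, 8}  B3 = {3, 6, 7}  B4 = {3, 4, 7}  B5 = {3, 4, 5}  B6 = {4, 5, 9}  B7 = {0, 5, 9}  B8 = {0, 1, 9}
Tree: B1–B2, B2–B3, B3–B4, B4–B5, B5–B6, B6–B7, B7–B8

The largest bag has 3 vertices, giving width 2; this decomposition certifies tw(G) ≤ 2. For the lower bound, G contains the cycle 2–8–7–6–2, so G is not a forest; only forests have treewidth ≤ 1, hence tw(G) ≥ 2. Combining the bounds, tw(G) = 2.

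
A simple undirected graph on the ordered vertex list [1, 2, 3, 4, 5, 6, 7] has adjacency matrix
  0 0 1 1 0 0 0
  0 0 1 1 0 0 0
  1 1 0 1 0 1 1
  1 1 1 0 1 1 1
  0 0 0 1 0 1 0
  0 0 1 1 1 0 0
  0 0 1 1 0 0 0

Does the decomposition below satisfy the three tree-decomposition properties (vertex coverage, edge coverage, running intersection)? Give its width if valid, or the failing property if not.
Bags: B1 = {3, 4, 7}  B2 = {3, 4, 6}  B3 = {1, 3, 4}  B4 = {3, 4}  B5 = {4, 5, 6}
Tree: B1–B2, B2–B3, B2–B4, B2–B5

No — vertex 2 appears in no bag.

A tree decomposition must satisfy three properties: every vertex lies in some bag; for every edge, both endpoints lie together in some bag; and for every vertex, the bags containing it form a connected subtree. Here vertex 2 appears in no bag, so the decomposition is invalid.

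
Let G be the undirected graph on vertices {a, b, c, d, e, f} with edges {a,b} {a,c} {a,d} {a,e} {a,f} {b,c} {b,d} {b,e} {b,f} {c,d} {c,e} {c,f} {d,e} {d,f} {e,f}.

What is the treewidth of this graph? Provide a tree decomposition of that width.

Treewidth 5.
Bags: B1 = {a, b, c, d, e, f}
Tree: (single bag)

A single bag containing all 6 vertices is trivially a valid decomposition of width 5. For the lower bound, the 6 vertices {a, b, c, d, e, f} are pairwise adjacent, and any tree decomposition puts a clique entirely inside one bag — forcing width ≥ 5. Hence tw(G) = 5 exactly.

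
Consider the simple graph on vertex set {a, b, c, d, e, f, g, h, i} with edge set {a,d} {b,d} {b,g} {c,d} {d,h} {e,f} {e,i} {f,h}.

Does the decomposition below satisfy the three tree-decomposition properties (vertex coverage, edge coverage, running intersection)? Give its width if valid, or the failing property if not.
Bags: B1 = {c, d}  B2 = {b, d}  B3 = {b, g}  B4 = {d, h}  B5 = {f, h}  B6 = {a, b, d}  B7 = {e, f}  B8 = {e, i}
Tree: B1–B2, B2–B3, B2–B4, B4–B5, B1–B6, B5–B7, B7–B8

No — bags containing vertex b are not connected in the tree.

A tree decomposition must satisfy three properties: every vertex lies in some bag; for every edge, both endpoints lie together in some bag; and for every vertex, the bags containing it form a connected subtree. Here bags containing vertex b are not connected in the tree, so the decomposition is invalid.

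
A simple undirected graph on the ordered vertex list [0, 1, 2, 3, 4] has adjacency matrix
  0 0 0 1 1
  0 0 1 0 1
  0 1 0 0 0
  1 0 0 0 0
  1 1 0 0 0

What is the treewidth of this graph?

A width-1 tree decomposition is:
Bags: B1 = {1, 2}  B2 = {1, 4}  B3 = {0, 4}  B4 = {0, 3}
Tree: B1–B2, B2–B3, B3–B4
Each bag holds 2 vertices, so the decomposition has width 1, which upper-bounds the treewidth. Since G has at least one edge (e.g. 2–1), it is not an edgeless graph, so tw(G) ≥ 1. Hence tw(G) = 1 exactly.

1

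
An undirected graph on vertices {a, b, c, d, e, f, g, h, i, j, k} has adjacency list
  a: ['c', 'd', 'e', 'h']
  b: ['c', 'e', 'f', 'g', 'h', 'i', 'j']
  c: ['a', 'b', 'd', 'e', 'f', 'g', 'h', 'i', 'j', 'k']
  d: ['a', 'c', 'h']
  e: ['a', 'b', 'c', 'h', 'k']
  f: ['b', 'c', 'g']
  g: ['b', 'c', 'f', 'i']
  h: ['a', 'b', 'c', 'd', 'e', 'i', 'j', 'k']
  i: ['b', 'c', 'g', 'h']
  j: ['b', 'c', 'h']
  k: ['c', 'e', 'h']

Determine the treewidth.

3

A width-3 tree decomposition is:
Bags: B1 = {c, e, h, k}  B2 = {a, c, e, h}  B3 = {a, c, d, h}  B4 = {b, c, e, h}  B5 = {b, c, h, i}  B6 = {b, c, g, i}  B7 = {b, c, f, g}  B8 = {b, c, h, j}
Tree: B1–B2, B2–B3, B1–B4, B4–B5, B5–B6, B6–B7, B4–B8
The largest bag has 4 vertices, giving width 3; this decomposition certifies tw(G) ≤ 3. On the other hand G contains the 4-clique {b, c, f, g}. A clique must lie in a single bag of any decomposition, so no decomposition can have width below 3. Hence tw(G) = 3 exactly.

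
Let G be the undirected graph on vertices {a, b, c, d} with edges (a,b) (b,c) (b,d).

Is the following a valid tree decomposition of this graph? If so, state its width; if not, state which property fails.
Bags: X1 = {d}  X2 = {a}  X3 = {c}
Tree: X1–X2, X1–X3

No — vertex b appears in no bag.

A tree decomposition must satisfy three properties: every vertex lies in some bag; for every edge, both endpoints lie together in some bag; and for every vertex, the bags containing it form a connected subtree. Here vertex b appears in no bag, so the decomposition is invalid.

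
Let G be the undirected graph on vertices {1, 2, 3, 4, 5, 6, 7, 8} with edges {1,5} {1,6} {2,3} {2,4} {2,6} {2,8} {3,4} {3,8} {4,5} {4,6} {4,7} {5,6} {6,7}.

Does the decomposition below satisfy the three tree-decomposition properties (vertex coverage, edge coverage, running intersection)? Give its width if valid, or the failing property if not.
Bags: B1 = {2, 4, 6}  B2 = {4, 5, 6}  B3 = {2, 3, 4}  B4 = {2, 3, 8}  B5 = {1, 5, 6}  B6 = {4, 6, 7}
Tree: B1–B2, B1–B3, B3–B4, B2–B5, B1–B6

Checking the three conditions: (i) the bags cover all of {1, 2, 3, 4, 5, 6, 7, 8}; (ii) for each edge, some bag contains both endpoints; (iii) the bags containing any fixed vertex form a subtree. All hold, so the decomposition is valid with width 3 − 1 = 2.

Yes; width 2.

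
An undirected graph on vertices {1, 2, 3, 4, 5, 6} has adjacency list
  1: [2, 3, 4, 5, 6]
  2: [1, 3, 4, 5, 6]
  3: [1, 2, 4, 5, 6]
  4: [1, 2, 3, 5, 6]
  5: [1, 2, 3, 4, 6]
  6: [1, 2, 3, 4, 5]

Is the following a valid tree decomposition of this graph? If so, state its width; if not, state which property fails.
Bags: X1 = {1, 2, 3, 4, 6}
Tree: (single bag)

A tree decomposition must satisfy three properties: every vertex lies in some bag; for every edge, both endpoints lie together in some bag; and for every vertex, the bags containing it form a connected subtree. Here vertex 5 appears in no bag, so the decomposition is invalid.

No — vertex 5 appears in no bag.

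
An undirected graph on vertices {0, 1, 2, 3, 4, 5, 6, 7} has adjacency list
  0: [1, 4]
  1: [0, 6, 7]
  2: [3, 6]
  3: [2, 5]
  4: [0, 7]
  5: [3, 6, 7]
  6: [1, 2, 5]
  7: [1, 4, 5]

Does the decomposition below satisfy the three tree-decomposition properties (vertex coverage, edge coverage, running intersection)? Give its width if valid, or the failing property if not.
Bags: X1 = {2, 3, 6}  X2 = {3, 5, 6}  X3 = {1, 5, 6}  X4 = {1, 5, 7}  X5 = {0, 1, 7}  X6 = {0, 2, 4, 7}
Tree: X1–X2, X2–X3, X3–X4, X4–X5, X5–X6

A tree decomposition must satisfy three properties: every vertex lies in some bag; for every edge, both endpoints lie together in some bag; and for every vertex, the bags containing it form a connected subtree. Here bags containing vertex 2 are not connected in the tree, so the decomposition is invalid.

No — bags containing vertex 2 are not connected in the tree.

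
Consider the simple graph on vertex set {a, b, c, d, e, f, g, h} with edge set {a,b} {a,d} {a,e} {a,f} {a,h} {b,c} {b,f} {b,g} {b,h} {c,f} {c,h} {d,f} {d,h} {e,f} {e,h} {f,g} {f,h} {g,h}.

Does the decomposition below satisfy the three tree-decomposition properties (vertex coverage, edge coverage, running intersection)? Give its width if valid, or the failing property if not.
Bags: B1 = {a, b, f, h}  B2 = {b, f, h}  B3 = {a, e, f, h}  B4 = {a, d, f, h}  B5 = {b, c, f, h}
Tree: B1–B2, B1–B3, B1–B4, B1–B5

A tree decomposition must satisfy three properties: every vertex lies in some bag; for every edge, both endpoints lie together in some bag; and for every vertex, the bags containing it form a connected subtree. Here vertex g appears in no bag, so the decomposition is invalid.

No — vertex g appears in no bag.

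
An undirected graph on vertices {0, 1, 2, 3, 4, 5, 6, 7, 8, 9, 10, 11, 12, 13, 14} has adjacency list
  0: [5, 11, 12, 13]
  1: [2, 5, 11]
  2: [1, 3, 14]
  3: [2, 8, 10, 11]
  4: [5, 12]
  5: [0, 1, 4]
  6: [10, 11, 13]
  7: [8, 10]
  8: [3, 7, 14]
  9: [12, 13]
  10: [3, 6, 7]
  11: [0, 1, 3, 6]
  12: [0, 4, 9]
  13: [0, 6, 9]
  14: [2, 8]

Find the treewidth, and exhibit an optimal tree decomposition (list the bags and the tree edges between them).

The largest bag has 4 vertices, giving width 3; this decomposition certifies tw(G) ≤ 3. For the lower bound: the 4 vertex sets {7,8,14}, {2}, {3}, {1,6,10,11} are disjoint, each induces a connected subgraph, and every pair is joined by at least one edge of G. Contracting each set to a single vertex therefore yields K_{4} as a minor, and since treewidth is minor-monotone, tw(G) ≥ tw(K_{4}) = 3. Therefore the treewidth is 3.

Treewidth 3.
One optimal decomposition is:
Bags: B1 = {2, 7, 8, 14}  B2 = {2, 3, 7, 8}  B3 = {2, 3, 7, 10}  B4 = {1, 2, 3, 10}  B5 = {1, 3, 10, 11}  B6 = {1, 6, 10, 11}  B7 = {1, 5, 6, 11}  B8 = {0, 5, 6, 11}  B9 = {0, 5, 6, 13}  B10 = {0, 4, 5, 13}  B11 = {0, 4, 12, 13}  B12 = {4, 9, 12, 13}
Tree: B1–B2, B2–B3, B3–B4, B4–B5, B5–B6, B6–B7, B7–B8, B8–B9, B9–B10, B10–B11, B11–B12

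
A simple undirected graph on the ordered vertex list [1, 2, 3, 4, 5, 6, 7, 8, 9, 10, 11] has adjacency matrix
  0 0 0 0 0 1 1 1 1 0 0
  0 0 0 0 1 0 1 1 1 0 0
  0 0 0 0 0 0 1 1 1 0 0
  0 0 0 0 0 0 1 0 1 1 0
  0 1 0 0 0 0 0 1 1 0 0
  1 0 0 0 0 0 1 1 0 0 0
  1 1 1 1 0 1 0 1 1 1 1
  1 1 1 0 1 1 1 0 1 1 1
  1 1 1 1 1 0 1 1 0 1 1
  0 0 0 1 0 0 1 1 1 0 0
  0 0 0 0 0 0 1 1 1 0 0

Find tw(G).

A width-3 tree decomposition is:
Bags: B1 = {1, 7, 8, 9}  B2 = {1, 6, 7, 8}  B3 = {7, 8, 9, 10}  B4 = {7, 8, 9, 11}  B5 = {2, 7, 8, 9}  B6 = {3, 7, 8, 9}  B7 = {4, 7, 9, 10}  B8 = {2, 5, 8, 9}
Tree: B1–B2, B1–B3, B1–B4, B1–B5, B3–B6, B3–B7, B5–B8
Each bag holds 4 vertices, so the decomposition has width 3, which upper-bounds the treewidth. Conversely, {2, 5, 8, 9} is a clique of size 4, and the vertices of any clique must share a bag in every tree decomposition; so some bag has ≥ 4 vertices and tw(G) ≥ 3. Combining the bounds, tw(G) = 3.

3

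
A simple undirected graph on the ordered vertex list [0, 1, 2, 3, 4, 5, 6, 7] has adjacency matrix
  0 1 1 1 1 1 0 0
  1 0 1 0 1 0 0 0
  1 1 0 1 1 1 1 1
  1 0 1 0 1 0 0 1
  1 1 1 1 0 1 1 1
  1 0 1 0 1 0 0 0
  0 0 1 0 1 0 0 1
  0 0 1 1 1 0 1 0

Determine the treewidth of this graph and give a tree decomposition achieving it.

Treewidth 3.
Bags: B1 = {2, 3, 4, 7}  B2 = {0, 2, 3, 4}  B3 = {2, 4, 6, 7}  B4 = {0, 2, 4, 5}  B5 = {0, 1, 2, 4}
Tree: B1–B2, B1–B3, B2–B4, B4–B5

Every bag has size at most 4, so the width is 4 − 1 = 3 and tw(G) ≤ 3. On the other hand G contains the 4-clique {0, 1, 2, 4}. A clique must lie in a single bag of any decomposition, so no decomposition can have width below 3. Combining the bounds, tw(G) = 3.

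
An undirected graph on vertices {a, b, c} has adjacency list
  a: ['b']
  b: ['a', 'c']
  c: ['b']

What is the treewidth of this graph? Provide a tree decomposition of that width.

Each bag holds 2 vertices, so the decomposition has width 1, which upper-bounds the treewidth. Any graph with an edge has treewidth ≥ 1, and G has the edge a–b. The upper and lower bounds meet at 1, so that is the treewidth.

Treewidth 1.
One optimal decomposition is:
Bags: B1 = {a, b}  B2 = {b, c}
Tree: B1–B2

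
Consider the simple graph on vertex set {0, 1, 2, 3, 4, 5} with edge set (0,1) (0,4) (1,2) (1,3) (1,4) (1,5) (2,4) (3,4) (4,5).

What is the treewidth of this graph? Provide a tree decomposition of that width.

Every bag has size at most 3, so the width is 3 − 1 = 2 and tw(G) ≤ 2. Conversely, {0, 1, 4} is a clique of size 3, and the vertices of any clique must share a bag in every tree decomposition; so some bag has ≥ 3 vertices and tw(G) ≥ 2. Hence tw(G) = 2 exactly.

Treewidth 2.
One optimal decomposition is:
Bags: B1 = {1, 2, 4}  B2 = {1, 3, 4}  B3 = {1, 4, 5}  B4 = {0, 1, 4}
Tree: B1–B2, B1–B3, B2–B4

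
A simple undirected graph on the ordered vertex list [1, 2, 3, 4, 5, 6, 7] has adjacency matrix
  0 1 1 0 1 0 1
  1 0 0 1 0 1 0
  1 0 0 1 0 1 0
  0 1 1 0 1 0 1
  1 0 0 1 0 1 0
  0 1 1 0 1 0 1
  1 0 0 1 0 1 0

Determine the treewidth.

3

A width-3 tree decomposition is:
Bags: B1 = {1, 4, 6, 7}  B2 = {1, 2, 4, 6}  B3 = {1, 4, 5, 6}  B4 = {1, 3, 4, 6}
Tree: B1–B2, B2–B3, B3–B4
Each bag holds 4 vertices, so the decomposition has width 3, which upper-bounds the treewidth. For the lower bound: the 4 vertex sets {6,7}, {1,2}, {4}, {5} are disjoint, each induces a connected subgraph, and every pair is joined by at least one edge of G. Contracting each set to a single vertex therefore yields K_{4} as a minor, and since treewidth is minor-monotone, tw(G) ≥ tw(K_{4}) = 3. Therefore the treewidth is 3.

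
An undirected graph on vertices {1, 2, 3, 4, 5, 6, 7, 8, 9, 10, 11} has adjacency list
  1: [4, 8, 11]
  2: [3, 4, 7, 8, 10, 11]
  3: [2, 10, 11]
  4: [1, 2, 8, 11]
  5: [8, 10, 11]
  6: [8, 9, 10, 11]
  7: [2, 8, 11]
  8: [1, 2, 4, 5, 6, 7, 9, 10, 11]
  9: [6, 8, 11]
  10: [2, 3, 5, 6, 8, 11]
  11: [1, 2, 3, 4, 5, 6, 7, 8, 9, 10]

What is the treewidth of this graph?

3

A width-3 tree decomposition is:
Bags: B1 = {6, 8, 9, 11}  B2 = {6, 8, 10, 11}  B3 = {2, 8, 10, 11}  B4 = {2, 3, 10, 11}  B5 = {2, 4, 8, 11}  B6 = {2, 7, 8, 11}  B7 = {1, 4, 8, 11}  B8 = {5, 8, 10, 11}
Tree: B1–B2, B2–B3, B3–B4, B3–B5, B3–B6, B5–B7, B2–B8
The largest bag has 4 vertices, giving width 3; this decomposition certifies tw(G) ≤ 3. On the other hand G contains the 4-clique {1, 4, 8, 11}. A clique must lie in a single bag of any decomposition, so no decomposition can have width below 3. Therefore the treewidth is 3.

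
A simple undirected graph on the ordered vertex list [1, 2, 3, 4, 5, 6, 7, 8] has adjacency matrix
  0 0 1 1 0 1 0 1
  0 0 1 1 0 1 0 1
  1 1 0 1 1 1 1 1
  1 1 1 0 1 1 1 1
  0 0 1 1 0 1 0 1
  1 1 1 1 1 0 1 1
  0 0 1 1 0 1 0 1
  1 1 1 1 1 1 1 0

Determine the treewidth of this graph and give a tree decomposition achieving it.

Treewidth 4.
Bags: B1 = {2, 3, 4, 6, 8}  B2 = {3, 4, 6, 7, 8}  B3 = {1, 3, 4, 6, 8}  B4 = {3, 4, 5, 6, 8}
Tree: B1–B2, B1–B3, B2–B4

The largest bag has 5 vertices, giving width 4; this decomposition certifies tw(G) ≤ 4. Conversely, {1, 3, 4, 6, 8} is a clique of size 5, and the vertices of any clique must share a bag in every tree decomposition; so some bag has ≥ 5 vertices and tw(G) ≥ 4. The upper and lower bounds meet at 4, so that is the treewidth.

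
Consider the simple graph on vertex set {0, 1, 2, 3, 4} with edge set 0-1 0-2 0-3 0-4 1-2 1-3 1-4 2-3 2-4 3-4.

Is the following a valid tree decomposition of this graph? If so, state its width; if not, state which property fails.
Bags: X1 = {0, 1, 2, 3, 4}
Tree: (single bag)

Yes; width 4.

Every vertex of G appears in some bag (union = {0, 1, 2, 3, 4}); every edge is covered by a bag; and for each vertex v the set of bags containing v is connected in the bag tree. The decomposition is therefore valid. The largest bag has 5 vertices, so the width is 4.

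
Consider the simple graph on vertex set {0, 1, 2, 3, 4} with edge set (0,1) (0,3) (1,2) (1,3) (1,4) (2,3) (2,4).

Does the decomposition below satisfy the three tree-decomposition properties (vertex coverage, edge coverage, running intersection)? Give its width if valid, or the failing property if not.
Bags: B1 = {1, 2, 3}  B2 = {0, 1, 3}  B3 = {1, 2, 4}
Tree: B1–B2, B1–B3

Yes; width 2.

Checking the three conditions: (i) the bags cover all of {0, 1, 2, 3, 4}; (ii) for each edge, some bag contains both endpoints; (iii) the bags containing any fixed vertex form a subtree. All hold, so the decomposition is valid with width 3 − 1 = 2.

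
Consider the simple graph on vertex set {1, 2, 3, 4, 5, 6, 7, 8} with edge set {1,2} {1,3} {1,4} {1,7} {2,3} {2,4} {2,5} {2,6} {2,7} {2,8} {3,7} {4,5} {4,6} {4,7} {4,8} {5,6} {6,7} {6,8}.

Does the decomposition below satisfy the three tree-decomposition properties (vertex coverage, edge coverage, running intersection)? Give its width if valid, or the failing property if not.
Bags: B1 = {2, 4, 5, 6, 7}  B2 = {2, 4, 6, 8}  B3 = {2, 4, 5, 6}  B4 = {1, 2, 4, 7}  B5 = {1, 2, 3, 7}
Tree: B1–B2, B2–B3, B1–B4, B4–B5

A tree decomposition must satisfy three properties: every vertex lies in some bag; for every edge, both endpoints lie together in some bag; and for every vertex, the bags containing it form a connected subtree. Here bags containing vertex 5 are not connected in the tree, so the decomposition is invalid.

No — bags containing vertex 5 are not connected in the tree.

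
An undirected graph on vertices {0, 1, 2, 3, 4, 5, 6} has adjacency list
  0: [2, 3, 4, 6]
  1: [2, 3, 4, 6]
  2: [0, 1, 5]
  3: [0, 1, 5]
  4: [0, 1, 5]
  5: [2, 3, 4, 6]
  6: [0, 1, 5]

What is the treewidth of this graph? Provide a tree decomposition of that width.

Treewidth 3.
One such decomposition:
Bags: B1 = {0, 1, 4, 5}  B2 = {0, 1, 3, 5}  B3 = {0, 1, 5, 6}  B4 = {0, 1, 2, 5}
Tree: B1–B2, B2–B3, B3–B4

Every bag has size at most 4, so the width is 4 − 1 = 3 and tw(G) ≤ 3. For the lower bound: the 4 vertex sets {0,4}, {1,3}, {5}, {6} are disjoint, each induces a connected subgraph, and every pair is joined by at least one edge of G. Contracting each set to a single vertex therefore yields K_{4} as a minor, and since treewidth is minor-monotone, tw(G) ≥ tw(K_{4}) = 3. Therefore the treewidth is 3.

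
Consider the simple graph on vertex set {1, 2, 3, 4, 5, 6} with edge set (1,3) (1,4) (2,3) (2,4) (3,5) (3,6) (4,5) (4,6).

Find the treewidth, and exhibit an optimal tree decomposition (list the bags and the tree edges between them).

Treewidth 2.
Bags: B1 = {2, 3, 4}  B2 = {3, 4, 6}  B3 = {1, 3, 4}  B4 = {3, 4, 5}
Tree: B1–B2, B2–B3, B3–B4

Each bag holds 3 vertices, so the decomposition has width 2, which upper-bounds the treewidth. The edges 2–3–6–4–2 form a cycle, so G is not a tree and its treewidth is at least 2. Therefore the treewidth is 2.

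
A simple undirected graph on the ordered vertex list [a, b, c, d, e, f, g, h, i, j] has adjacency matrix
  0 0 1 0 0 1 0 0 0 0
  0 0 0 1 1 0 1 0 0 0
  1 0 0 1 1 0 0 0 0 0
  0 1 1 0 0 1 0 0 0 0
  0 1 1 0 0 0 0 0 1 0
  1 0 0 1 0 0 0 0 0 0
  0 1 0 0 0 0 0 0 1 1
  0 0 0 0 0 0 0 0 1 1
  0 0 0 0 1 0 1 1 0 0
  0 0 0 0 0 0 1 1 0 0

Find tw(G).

2

A width-2 tree decomposition is:
Bags: B1 = {g, h, j}  B2 = {g, h, i}  B3 = {b, g, i}  B4 = {b, e, i}  B5 = {b, d, e}  B6 = {c, d, e}  B7 = {c, d, f}  B8 = {a, c, f}
Tree: B1–B2, B2–B3, B3–B4, B4–B5, B5–B6, B6–B7, B7–B8
Each bag holds 3 vertices, so the decomposition has width 2, which upper-bounds the treewidth. The edges j–h–i–g–j form a cycle, so G is not a tree and its treewidth is at least 2. The upper and lower bounds meet at 2, so that is the treewidth.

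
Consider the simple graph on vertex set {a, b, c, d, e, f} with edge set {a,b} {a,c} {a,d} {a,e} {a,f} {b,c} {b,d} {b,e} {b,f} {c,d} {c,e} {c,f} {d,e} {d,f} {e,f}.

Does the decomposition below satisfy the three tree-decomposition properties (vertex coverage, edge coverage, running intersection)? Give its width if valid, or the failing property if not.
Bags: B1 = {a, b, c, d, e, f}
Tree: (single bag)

Yes; width 5.

Checking the three conditions: (i) the bags cover all of {a, b, c, d, e, f}; (ii) for each edge, some bag contains both endpoints; (iii) the bags containing any fixed vertex form a subtree. All hold, so the decomposition is valid with width 6 − 1 = 5.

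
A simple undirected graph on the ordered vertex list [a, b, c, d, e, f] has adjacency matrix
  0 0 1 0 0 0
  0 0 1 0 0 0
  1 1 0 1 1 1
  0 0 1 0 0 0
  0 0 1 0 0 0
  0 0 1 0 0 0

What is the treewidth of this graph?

A width-1 tree decomposition is:
Bags: B1 = {c, e}  B2 = {a, c}  B3 = {c, f}  B4 = {b, c}  B5 = {c, d}
Tree: B1–B2, B2–B3, B2–B4, B3–B5
The largest bag has 2 vertices, giving width 1; this decomposition certifies tw(G) ≤ 1. Since G has at least one edge (e.g. c–e), it is not an edgeless graph, so tw(G) ≥ 1. The upper and lower bounds meet at 1, so that is the treewidth.

1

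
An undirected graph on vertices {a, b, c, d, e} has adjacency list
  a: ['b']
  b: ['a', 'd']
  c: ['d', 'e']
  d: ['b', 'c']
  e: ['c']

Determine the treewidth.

1

A width-1 tree decomposition is:
Bags: B1 = {c, e}  B2 = {c, d}  B3 = {b, d}  B4 = {a, b}
Tree: B1–B2, B2–B3, B3–B4
Every bag has size at most 2, so the width is 2 − 1 = 1 and tw(G) ≤ 1. G has an edge, so its treewidth is at least 1. Hence tw(G) = 1 exactly.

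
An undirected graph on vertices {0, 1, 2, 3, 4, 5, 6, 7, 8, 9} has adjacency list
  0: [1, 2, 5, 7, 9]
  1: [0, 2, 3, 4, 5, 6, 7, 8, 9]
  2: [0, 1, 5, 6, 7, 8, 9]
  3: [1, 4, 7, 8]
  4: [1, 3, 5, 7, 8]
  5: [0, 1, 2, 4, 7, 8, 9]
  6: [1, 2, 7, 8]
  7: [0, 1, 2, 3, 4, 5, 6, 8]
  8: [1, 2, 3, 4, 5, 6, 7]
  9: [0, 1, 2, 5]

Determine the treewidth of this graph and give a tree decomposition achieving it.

The largest bag has 5 vertices, giving width 4; this decomposition certifies tw(G) ≤ 4. On the other hand G contains the 5-clique {0, 1, 2, 5, 9}. A clique must lie in a single bag of any decomposition, so no decomposition can have width below 4. Hence tw(G) = 4 exactly.

Treewidth 4.
One optimal decomposition is:
Bags: B1 = {1, 4, 5, 7, 8}  B2 = {1, 3, 4, 7, 8}  B3 = {1, 2, 5, 7, 8}  B4 = {0, 1, 2, 5, 7}  B5 = {0, 1, 2, 5, 9}  B6 = {1, 2, 6, 7, 8}
Tree: B1–B2, B1–B3, B3–B4, B4–B5, B3–B6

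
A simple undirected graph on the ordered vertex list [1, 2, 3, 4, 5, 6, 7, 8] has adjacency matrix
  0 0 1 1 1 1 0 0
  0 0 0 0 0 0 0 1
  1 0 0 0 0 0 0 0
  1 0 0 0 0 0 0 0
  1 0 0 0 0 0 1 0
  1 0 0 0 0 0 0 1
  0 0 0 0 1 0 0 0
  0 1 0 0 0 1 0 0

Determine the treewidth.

1

A width-1 tree decomposition is:
Bags: B1 = {1, 6}  B2 = {6, 8}  B3 = {1, 3}  B4 = {2, 8}  B5 = {1, 4}  B6 = {1, 5}  B7 = {5, 7}
Tree: B1–B2, B1–B3, B2–B4, B1–B5, B1–B6, B6–B7
Every bag has size at most 2, so the width is 2 − 1 = 1 and tw(G) ≤ 1. Any graph with an edge has treewidth ≥ 1, and G has the edge 6–1. Therefore the treewidth is 1.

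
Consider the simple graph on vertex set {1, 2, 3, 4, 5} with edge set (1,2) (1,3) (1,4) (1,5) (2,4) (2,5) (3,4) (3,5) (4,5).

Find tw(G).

3

A width-3 tree decomposition is:
Bags: B1 = {1, 2, 4, 5}  B2 = {1, 3, 4, 5}
Tree: B1–B2
The largest bag has 4 vertices, giving width 3; this decomposition certifies tw(G) ≤ 3. For the lower bound, the 4 vertices {1, 2, 4, 5} are pairwise adjacent, and any tree decomposition puts a clique entirely inside one bag — forcing width ≥ 3. The upper and lower bounds meet at 3, so that is the treewidth.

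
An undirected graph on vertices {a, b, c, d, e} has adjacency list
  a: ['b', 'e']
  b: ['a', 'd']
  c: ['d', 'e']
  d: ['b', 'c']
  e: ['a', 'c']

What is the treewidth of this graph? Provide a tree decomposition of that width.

Treewidth 2.
One optimal decomposition is:
Bags: B1 = {a, b, d}  B2 = {a, d, e}  B3 = {c, d, e}
Tree: B1–B2, B2–B3

Each bag holds 3 vertices, so the decomposition has width 2, which upper-bounds the treewidth. The edges d–b–a–e–c–d form a cycle, so G is not a tree and its treewidth is at least 2. Combining the bounds, tw(G) = 2.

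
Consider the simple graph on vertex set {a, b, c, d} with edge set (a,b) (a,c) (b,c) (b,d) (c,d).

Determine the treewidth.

2

A width-2 tree decomposition is:
Bags: B1 = {a, b, c}  B2 = {b, c, d}
Tree: B1–B2
Every bag has size at most 3, so the width is 3 − 1 = 2 and tw(G) ≤ 2. For the lower bound, the 3 vertices {b, c, d} are pairwise adjacent, and any tree decomposition puts a clique entirely inside one bag — forcing width ≥ 2. Hence tw(G) = 2 exactly.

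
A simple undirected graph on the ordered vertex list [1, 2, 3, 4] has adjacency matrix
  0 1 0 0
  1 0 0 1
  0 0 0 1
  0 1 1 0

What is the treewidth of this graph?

A width-1 tree decomposition is:
Bags: B1 = {3, 4}  B2 = {2, 4}  B3 = {1, 2}
Tree: B1–B2, B2–B3
The largest bag has 2 vertices, giving width 1; this decomposition certifies tw(G) ≤ 1. Since G has at least one edge (e.g. 3–4), it is not an edgeless graph, so tw(G) ≥ 1. The upper and lower bounds meet at 1, so that is the treewidth.

1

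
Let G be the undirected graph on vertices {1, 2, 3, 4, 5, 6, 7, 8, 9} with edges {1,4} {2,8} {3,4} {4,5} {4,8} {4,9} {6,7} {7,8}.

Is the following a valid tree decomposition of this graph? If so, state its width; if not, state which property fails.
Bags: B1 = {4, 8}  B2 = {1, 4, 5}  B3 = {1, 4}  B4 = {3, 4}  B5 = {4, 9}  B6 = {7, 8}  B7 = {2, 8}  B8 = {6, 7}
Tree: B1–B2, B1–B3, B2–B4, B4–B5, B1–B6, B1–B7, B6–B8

No — bags containing vertex 1 are not connected in the tree.

A tree decomposition must satisfy three properties: every vertex lies in some bag; for every edge, both endpoints lie together in some bag; and for every vertex, the bags containing it form a connected subtree. Here bags containing vertex 1 are not connected in the tree, so the decomposition is invalid.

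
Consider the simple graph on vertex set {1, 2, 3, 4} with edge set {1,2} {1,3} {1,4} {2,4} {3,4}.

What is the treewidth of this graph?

A width-2 tree decomposition is:
Bags: B1 = {1, 3, 4}  B2 = {1, 2, 4}
Tree: B1–B2
Each bag holds 3 vertices, so the decomposition has width 2, which upper-bounds the treewidth. On the other hand G contains the 3-clique {1, 2, 4}. A clique must lie in a single bag of any decomposition, so no decomposition can have width below 2. Therefore the treewidth is 2.

2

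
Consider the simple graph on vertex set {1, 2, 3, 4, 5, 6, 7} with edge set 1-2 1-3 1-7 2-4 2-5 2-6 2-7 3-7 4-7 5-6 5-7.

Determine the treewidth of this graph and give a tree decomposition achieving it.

Every bag has size at most 3, so the width is 3 − 1 = 2 and tw(G) ≤ 2. For the lower bound, the 3 vertices {2, 5, 6} are pairwise adjacent, and any tree decomposition puts a clique entirely inside one bag — forcing width ≥ 2. Combining the bounds, tw(G) = 2.

Treewidth 2.
One such decomposition:
Bags: B1 = {1, 2, 7}  B2 = {2, 5, 7}  B3 = {2, 4, 7}  B4 = {2, 5, 6}  B5 = {1, 3, 7}
Tree: B1–B2, B2–B3, B2–B4, B1–B5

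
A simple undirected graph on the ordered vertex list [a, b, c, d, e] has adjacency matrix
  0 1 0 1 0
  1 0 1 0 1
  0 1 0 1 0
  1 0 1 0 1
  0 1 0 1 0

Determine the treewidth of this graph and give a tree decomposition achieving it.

Treewidth 2.
One such decomposition:
Bags: B1 = {a, b, d}  B2 = {b, c, d}  B3 = {b, d, e}
Tree: B1–B2, B2–B3

The largest bag has 3 vertices, giving width 2; this decomposition certifies tw(G) ≤ 2. For the lower bound, G contains the cycle b–a–d–c–b, so G is not a forest; only forests have treewidth ≤ 1, hence tw(G) ≥ 2. The upper and lower bounds meet at 2, so that is the treewidth.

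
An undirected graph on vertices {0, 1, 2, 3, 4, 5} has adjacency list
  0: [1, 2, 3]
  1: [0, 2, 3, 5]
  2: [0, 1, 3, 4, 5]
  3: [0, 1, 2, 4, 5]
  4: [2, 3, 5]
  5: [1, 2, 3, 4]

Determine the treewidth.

3

A width-3 tree decomposition is:
Bags: B1 = {1, 2, 3, 5}  B2 = {0, 1, 2, 3}  B3 = {2, 3, 4, 5}
Tree: B1–B2, B1–B3
The largest bag has 4 vertices, giving width 3; this decomposition certifies tw(G) ≤ 3. On the other hand G contains the 4-clique {0, 1, 2, 3}. A clique must lie in a single bag of any decomposition, so no decomposition can have width below 3. Therefore the treewidth is 3.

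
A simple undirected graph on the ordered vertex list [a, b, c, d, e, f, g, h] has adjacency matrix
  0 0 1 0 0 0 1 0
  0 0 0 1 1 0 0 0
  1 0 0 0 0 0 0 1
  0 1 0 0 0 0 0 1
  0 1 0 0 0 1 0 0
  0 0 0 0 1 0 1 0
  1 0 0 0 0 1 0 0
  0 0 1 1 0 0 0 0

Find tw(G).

A width-2 tree decomposition is:
Bags: B1 = {b, d, h}  B2 = {b, c, h}  B3 = {a, b, c}  B4 = {a, b, g}  B5 = {b, f, g}  B6 = {b, e, f}
Tree: B1–B2, B2–B3, B3–B4, B4–B5, B5–B6
The largest bag has 3 vertices, giving width 2; this decomposition certifies tw(G) ≤ 2. The edges b–d–h–c–a–g–f–e–b form a cycle, so G is not a tree and its treewidth is at least 2. Combining the bounds, tw(G) = 2.

2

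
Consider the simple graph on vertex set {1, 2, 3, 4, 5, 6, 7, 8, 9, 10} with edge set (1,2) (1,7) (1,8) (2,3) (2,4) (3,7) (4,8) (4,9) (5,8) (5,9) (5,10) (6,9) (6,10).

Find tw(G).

2

A width-2 tree decomposition is:
Bags: B1 = {5, 6, 10}  B2 = {5, 6, 9}  B3 = {5, 8, 9}  B4 = {4, 8, 9}  B5 = {1, 4, 8}  B6 = {1, 2, 4}  B7 = {1, 2, 7}  B8 = {2, 3, 7}
Tree: B1–B2, B2–B3, B3–B4, B4–B5, B5–B6, B6–B7, B7–B8
Every bag has size at most 3, so the width is 3 − 1 = 2 and tw(G) ≤ 2. Since 10–6–9–5–10 is a cycle in G, G is not acyclic. Forests are exactly the graphs of treewidth ≤ 1, so tw(G) ≥ 2. The upper and lower bounds meet at 2, so that is the treewidth.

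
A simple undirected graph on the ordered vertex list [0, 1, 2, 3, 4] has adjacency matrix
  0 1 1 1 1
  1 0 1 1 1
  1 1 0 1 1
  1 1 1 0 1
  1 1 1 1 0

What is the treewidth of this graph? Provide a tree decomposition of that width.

Treewidth 4.
One such decomposition:
Bags: B1 = {0, 1, 2, 3, 4}
Tree: (single bag)

With just one bag of size 5, the width is 5 − 1 = 4, so tw(G) ≤ 4. For the lower bound, the 5 vertices {0, 1, 2, 3, 4} are pairwise adjacent, and any tree decomposition puts a clique entirely inside one bag — forcing width ≥ 4. The upper and lower bounds meet at 4, so that is the treewidth.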